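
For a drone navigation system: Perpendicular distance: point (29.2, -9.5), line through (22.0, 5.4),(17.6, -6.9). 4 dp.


|cross product| = 154.12
|line direction| = sqrt(170.65) = 13.0633
Distance = 154.12/sqrt(170.65) = 11.7979

11.7979


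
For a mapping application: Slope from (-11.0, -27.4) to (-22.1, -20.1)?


slope = (y2-y1)/(x2-x1) = ((-20.1)-(-27.4))/((-22.1)-(-11)) = 7.3/(-11.1) = -0.6577

-0.6577


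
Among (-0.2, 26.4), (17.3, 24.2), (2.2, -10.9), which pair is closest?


d(P0,P1) = 17.6377, d(P0,P2) = 37.3771, d(P1,P2) = 38.2102
Closest: P0 and P1

Closest pair: (-0.2, 26.4) and (17.3, 24.2), distance = 17.6377


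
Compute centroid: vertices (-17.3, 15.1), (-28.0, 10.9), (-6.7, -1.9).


Centroid = ((x_A+x_B+x_C)/3, (y_A+y_B+y_C)/3)
= (((-17.3)+(-28)+(-6.7))/3, (15.1+10.9+(-1.9))/3)
= (-17.3333, 8.0333)

(-17.3333, 8.0333)


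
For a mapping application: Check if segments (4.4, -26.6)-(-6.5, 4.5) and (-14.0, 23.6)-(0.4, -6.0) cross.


Cross products: d1=-178.24, d2=-53.04, d3=25.06, d4=-100.14
d1*d2 < 0 and d3*d4 < 0? no

No, they don't intersect


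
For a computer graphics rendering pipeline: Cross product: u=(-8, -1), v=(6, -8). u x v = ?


u x v = u_x*v_y - u_y*v_x = (-8)*(-8) - (-1)*6
= 64 - (-6) = 70

70


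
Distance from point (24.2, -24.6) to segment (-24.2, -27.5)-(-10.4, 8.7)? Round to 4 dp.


Project P onto AB: t = 0.515 (clamped to [0,1])
Closest point on segment: (-17.0935, -8.8583)
Distance: 44.1922

44.1922


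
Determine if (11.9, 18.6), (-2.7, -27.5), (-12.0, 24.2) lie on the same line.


Cross product: ((-2.7)-11.9)*(24.2-18.6) - ((-27.5)-18.6)*((-12)-11.9)
= -1183.55

No, not collinear


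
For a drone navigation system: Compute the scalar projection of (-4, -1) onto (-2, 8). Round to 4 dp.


u.v = 0, |v| = sqrt(68) = 8.2462
Scalar projection = u.v / |v| = 0 / sqrt(68) = 0

0


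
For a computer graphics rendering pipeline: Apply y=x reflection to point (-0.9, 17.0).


Reflection over y=x: (x,y) -> (y,x)
(-0.9, 17) -> (17, -0.9)

(17, -0.9)


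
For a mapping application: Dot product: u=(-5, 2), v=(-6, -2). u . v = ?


u . v = u_x*v_x + u_y*v_y = (-5)*(-6) + 2*(-2)
= 30 + (-4) = 26

26


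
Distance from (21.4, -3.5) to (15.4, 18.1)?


dx=-6, dy=21.6
d^2 = (-6)^2 + 21.6^2 = 502.56
d = sqrt(502.56) = 22.4179

22.4179


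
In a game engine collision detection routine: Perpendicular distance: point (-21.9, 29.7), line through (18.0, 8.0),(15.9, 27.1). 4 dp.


|cross product| = 716.52
|line direction| = sqrt(369.22) = 19.2151
Distance = 716.52/sqrt(369.22) = 37.2894

37.2894


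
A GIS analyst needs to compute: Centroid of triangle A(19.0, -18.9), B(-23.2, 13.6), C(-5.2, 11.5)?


Centroid = ((x_A+x_B+x_C)/3, (y_A+y_B+y_C)/3)
= ((19+(-23.2)+(-5.2))/3, ((-18.9)+13.6+11.5)/3)
= (-3.1333, 2.0667)

(-3.1333, 2.0667)


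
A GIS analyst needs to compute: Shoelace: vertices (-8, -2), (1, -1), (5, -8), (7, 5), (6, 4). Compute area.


Shoelace sum: ((-8)*(-1) - 1*(-2)) + (1*(-8) - 5*(-1)) + (5*5 - 7*(-8)) + (7*4 - 6*5) + (6*(-2) - (-8)*4)
= 106
Area = |106|/2 = 53

53


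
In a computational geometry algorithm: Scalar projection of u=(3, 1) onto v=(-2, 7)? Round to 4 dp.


u.v = 1, |v| = sqrt(53) = 7.2801
Scalar projection = u.v / |v| = 1 / sqrt(53) = 0.1374

0.1374


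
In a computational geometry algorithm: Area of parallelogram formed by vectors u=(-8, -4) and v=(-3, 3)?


|u x v| = |(-8)*3 - (-4)*(-3)|
= |(-24) - 12| = 36

36


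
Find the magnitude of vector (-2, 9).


|u| = sqrt((-2)^2 + 9^2) = sqrt(85) = 9.2195

9.2195


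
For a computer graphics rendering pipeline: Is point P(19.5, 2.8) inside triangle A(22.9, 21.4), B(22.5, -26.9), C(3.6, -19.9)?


Cross products: AB x AP = -156.78, BC x BP = -540.33, CA x CP = -218.56
All same sign? yes

Yes, inside


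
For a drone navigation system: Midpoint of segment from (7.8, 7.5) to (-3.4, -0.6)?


M = ((7.8+(-3.4))/2, (7.5+(-0.6))/2)
= (2.2, 3.45)

(2.2, 3.45)


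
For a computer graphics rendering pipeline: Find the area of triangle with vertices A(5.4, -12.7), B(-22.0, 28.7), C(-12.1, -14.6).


Area = |x_A(y_B-y_C) + x_B(y_C-y_A) + x_C(y_A-y_B)|/2
= |233.82 + 41.8 + 500.94|/2
= 776.56/2 = 388.28

388.28


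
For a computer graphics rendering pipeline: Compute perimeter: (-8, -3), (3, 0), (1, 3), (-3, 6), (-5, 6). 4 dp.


Sides: (-8, -3)->(3, 0): sqrt(130) = 11.401754, (3, 0)->(1, 3): sqrt(13) = 3.605551, (1, 3)->(-3, 6): sqrt(25) = 5, (-3, 6)->(-5, 6): sqrt(4) = 2, (-5, 6)->(-8, -3): sqrt(90) = 9.486833
Sum = 31.494138
Perimeter = 31.4941

31.4941


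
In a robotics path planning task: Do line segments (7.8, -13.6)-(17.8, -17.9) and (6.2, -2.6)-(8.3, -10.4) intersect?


Cross products: d1=-10.62, d2=58.35, d3=103.12, d4=34.15
d1*d2 < 0 and d3*d4 < 0? no

No, they don't intersect


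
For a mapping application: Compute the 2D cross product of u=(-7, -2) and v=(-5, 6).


u x v = u_x*v_y - u_y*v_x = (-7)*6 - (-2)*(-5)
= (-42) - 10 = -52

-52


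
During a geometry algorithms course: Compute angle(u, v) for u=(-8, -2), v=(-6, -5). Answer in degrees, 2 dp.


u.v = 58, |u| = sqrt(68) = 8.2462, |v| = sqrt(61) = 7.8102
cos(theta) = u.v/(|u||v|) = 58/sqrt(4148) = 0.900552
theta = acos(0.900552) = 25.77 degrees

25.77 degrees


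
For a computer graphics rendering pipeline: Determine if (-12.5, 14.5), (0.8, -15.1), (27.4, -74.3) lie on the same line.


Cross product: (0.8-(-12.5))*((-74.3)-14.5) - ((-15.1)-14.5)*(27.4-(-12.5))
= 0

Yes, collinear


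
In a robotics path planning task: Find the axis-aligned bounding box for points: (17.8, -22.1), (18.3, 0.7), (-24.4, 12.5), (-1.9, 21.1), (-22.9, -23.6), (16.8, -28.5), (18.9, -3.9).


x range: [-24.4, 18.9]
y range: [-28.5, 21.1]
Bounding box: (-24.4,-28.5) to (18.9,21.1)

(-24.4,-28.5) to (18.9,21.1)


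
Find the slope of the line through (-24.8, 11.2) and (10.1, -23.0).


slope = (y2-y1)/(x2-x1) = ((-23)-11.2)/(10.1-(-24.8)) = (-34.2)/34.9 = -0.9799

-0.9799


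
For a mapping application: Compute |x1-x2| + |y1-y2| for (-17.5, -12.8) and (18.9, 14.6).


|(-17.5)-18.9| + |(-12.8)-14.6| = 36.4 + 27.4 = 63.8

63.8


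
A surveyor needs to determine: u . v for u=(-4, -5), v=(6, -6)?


u . v = u_x*v_x + u_y*v_y = (-4)*6 + (-5)*(-6)
= (-24) + 30 = 6

6


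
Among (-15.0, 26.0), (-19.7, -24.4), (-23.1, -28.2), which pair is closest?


d(P0,P1) = 50.6187, d(P0,P2) = 54.8019, d(P1,P2) = 5.099
Closest: P1 and P2

Closest pair: (-19.7, -24.4) and (-23.1, -28.2), distance = 5.099


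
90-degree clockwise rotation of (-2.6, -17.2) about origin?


90° CW: (x,y) -> (y, -x)
(-2.6,-17.2) -> (-17.2, 2.6)

(-17.2, 2.6)


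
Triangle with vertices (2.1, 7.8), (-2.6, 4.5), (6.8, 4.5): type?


Side lengths squared: AB^2=32.98, BC^2=88.36, CA^2=32.98
Sorted: [32.98, 32.98, 88.36]
By sides: Isosceles, By angles: Obtuse

Isosceles, Obtuse


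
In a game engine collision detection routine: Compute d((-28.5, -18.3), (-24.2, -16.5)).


dx=4.3, dy=1.8
d^2 = 4.3^2 + 1.8^2 = 21.73
d = sqrt(21.73) = 4.6615

4.6615


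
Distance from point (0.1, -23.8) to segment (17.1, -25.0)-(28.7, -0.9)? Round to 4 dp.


Project P onto AB: t = 0 (clamped to [0,1])
Closest point on segment: (17.1, -25)
Distance: 17.0423

17.0423


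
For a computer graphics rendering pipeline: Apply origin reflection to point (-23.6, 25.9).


Reflection over origin: (x,y) -> (-x,-y)
(-23.6, 25.9) -> (23.6, -25.9)

(23.6, -25.9)


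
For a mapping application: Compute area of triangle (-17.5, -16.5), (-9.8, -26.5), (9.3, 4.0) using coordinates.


Area = |x_A(y_B-y_C) + x_B(y_C-y_A) + x_C(y_A-y_B)|/2
= |533.75 + (-200.9) + 93|/2
= 425.85/2 = 212.925

212.925


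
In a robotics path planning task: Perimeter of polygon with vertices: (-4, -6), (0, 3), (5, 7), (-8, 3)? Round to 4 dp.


Sides: (-4, -6)->(0, 3): sqrt(97) = 9.848858, (0, 3)->(5, 7): sqrt(41) = 6.403124, (5, 7)->(-8, 3): sqrt(185) = 13.601471, (-8, 3)->(-4, -6): sqrt(97) = 9.848858
Sum = 39.702311
Perimeter = 39.7023

39.7023


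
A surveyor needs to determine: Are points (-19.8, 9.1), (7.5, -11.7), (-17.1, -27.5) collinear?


Cross product: (7.5-(-19.8))*((-27.5)-9.1) - ((-11.7)-9.1)*((-17.1)-(-19.8))
= -943.02

No, not collinear


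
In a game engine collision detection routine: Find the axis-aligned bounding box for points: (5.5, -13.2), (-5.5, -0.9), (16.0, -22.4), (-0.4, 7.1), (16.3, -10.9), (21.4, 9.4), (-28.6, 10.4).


x range: [-28.6, 21.4]
y range: [-22.4, 10.4]
Bounding box: (-28.6,-22.4) to (21.4,10.4)

(-28.6,-22.4) to (21.4,10.4)


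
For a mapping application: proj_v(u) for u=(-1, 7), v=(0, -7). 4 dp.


u.v = -49, |v| = sqrt(49) = 7
Scalar projection = u.v / |v| = -49 / sqrt(49) = -7

-7


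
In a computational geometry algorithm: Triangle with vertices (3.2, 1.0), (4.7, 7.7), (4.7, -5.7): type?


Side lengths squared: AB^2=47.14, BC^2=179.56, CA^2=47.14
Sorted: [47.14, 47.14, 179.56]
By sides: Isosceles, By angles: Obtuse

Isosceles, Obtuse


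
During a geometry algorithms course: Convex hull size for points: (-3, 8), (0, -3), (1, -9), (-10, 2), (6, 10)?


Convex hull vertices (CCW): (-10, 2), (1, -9), (6, 10), (-3, 8)
Count = 4

4


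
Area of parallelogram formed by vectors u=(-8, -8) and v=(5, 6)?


|u x v| = |(-8)*6 - (-8)*5|
= |(-48) - (-40)| = 8

8


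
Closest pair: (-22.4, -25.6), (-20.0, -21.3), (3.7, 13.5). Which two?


d(P0,P1) = 4.9244, d(P0,P2) = 47.0108, d(P1,P2) = 42.1038
Closest: P0 and P1

Closest pair: (-22.4, -25.6) and (-20.0, -21.3), distance = 4.9244


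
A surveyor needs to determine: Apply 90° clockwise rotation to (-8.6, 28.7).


90° CW: (x,y) -> (y, -x)
(-8.6,28.7) -> (28.7, 8.6)

(28.7, 8.6)


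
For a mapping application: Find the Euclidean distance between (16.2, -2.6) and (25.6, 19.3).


dx=9.4, dy=21.9
d^2 = 9.4^2 + 21.9^2 = 567.97
d = sqrt(567.97) = 23.8321

23.8321


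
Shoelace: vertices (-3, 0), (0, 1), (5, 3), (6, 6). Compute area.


Shoelace sum: ((-3)*1 - 0*0) + (0*3 - 5*1) + (5*6 - 6*3) + (6*0 - (-3)*6)
= 22
Area = |22|/2 = 11

11


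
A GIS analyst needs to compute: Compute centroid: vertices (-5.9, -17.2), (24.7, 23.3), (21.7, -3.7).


Centroid = ((x_A+x_B+x_C)/3, (y_A+y_B+y_C)/3)
= (((-5.9)+24.7+21.7)/3, ((-17.2)+23.3+(-3.7))/3)
= (13.5, 0.8)

(13.5, 0.8)


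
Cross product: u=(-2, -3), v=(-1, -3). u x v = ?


u x v = u_x*v_y - u_y*v_x = (-2)*(-3) - (-3)*(-1)
= 6 - 3 = 3

3


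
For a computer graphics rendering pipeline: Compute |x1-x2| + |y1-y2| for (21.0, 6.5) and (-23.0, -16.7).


|21-(-23)| + |6.5-(-16.7)| = 44 + 23.2 = 67.2

67.2


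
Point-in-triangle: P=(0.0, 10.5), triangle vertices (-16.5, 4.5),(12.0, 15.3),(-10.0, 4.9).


Cross products: AB x AP = -7.2, BC x BP = -19.2, CA x CP = -32.4
All same sign? yes

Yes, inside


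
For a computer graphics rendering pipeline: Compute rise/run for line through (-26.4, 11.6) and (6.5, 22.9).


slope = (y2-y1)/(x2-x1) = (22.9-11.6)/(6.5-(-26.4)) = 11.3/32.9 = 0.3435

0.3435


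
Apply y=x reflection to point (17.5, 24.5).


Reflection over y=x: (x,y) -> (y,x)
(17.5, 24.5) -> (24.5, 17.5)

(24.5, 17.5)


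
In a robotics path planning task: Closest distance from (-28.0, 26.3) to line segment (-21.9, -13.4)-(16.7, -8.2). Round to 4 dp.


Project P onto AB: t = 0 (clamped to [0,1])
Closest point on segment: (-21.9, -13.4)
Distance: 40.1659

40.1659


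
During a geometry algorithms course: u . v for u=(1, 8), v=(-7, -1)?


u . v = u_x*v_x + u_y*v_y = 1*(-7) + 8*(-1)
= (-7) + (-8) = -15

-15


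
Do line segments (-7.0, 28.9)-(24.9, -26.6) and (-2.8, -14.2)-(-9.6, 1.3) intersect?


Cross products: d1=-227.98, d2=-345.03, d3=-1141.79, d4=-1024.74
d1*d2 < 0 and d3*d4 < 0? no

No, they don't intersect


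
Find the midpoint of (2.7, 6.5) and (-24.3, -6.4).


M = ((2.7+(-24.3))/2, (6.5+(-6.4))/2)
= (-10.8, 0.05)

(-10.8, 0.05)


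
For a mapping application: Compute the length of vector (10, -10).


|u| = sqrt(10^2 + (-10)^2) = sqrt(200) = 14.1421

14.1421


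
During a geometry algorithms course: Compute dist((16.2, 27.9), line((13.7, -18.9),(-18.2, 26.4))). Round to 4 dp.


|cross product| = 1606.17
|line direction| = sqrt(3069.7) = 55.4049
Distance = 1606.17/sqrt(3069.7) = 28.9897

28.9897


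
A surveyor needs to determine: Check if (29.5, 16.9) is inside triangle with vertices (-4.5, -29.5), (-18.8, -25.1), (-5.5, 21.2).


Cross products: AB x AP = -813.12, BC x BP = -1677.69, CA x CP = 1770.2
All same sign? no

No, outside


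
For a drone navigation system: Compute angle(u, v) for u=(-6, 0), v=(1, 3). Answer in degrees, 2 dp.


u.v = -6, |u| = sqrt(36) = 6, |v| = sqrt(10) = 3.1623
cos(theta) = u.v/(|u||v|) = -6/sqrt(360) = -0.316228
theta = acos(-0.316228) = 108.43 degrees

108.43 degrees


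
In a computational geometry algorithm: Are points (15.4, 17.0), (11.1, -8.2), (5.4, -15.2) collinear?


Cross product: (11.1-15.4)*((-15.2)-17) - ((-8.2)-17)*(5.4-15.4)
= -113.54

No, not collinear


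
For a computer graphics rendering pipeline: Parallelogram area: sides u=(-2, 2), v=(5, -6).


|u x v| = |(-2)*(-6) - 2*5|
= |12 - 10| = 2

2


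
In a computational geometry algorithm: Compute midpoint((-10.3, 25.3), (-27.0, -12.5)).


M = (((-10.3)+(-27))/2, (25.3+(-12.5))/2)
= (-18.65, 6.4)

(-18.65, 6.4)


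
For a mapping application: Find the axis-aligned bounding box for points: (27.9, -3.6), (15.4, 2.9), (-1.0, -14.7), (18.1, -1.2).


x range: [-1, 27.9]
y range: [-14.7, 2.9]
Bounding box: (-1,-14.7) to (27.9,2.9)

(-1,-14.7) to (27.9,2.9)


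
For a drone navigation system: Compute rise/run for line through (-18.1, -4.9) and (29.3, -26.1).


slope = (y2-y1)/(x2-x1) = ((-26.1)-(-4.9))/(29.3-(-18.1)) = (-21.2)/47.4 = -0.4473

-0.4473


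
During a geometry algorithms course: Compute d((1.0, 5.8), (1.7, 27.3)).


dx=0.7, dy=21.5
d^2 = 0.7^2 + 21.5^2 = 462.74
d = sqrt(462.74) = 21.5114

21.5114


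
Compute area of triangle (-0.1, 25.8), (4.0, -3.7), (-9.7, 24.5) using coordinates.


Area = |x_A(y_B-y_C) + x_B(y_C-y_A) + x_C(y_A-y_B)|/2
= |2.82 + (-5.2) + (-286.15)|/2
= 288.53/2 = 144.265

144.265


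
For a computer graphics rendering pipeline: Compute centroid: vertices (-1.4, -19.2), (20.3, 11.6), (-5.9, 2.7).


Centroid = ((x_A+x_B+x_C)/3, (y_A+y_B+y_C)/3)
= (((-1.4)+20.3+(-5.9))/3, ((-19.2)+11.6+2.7)/3)
= (4.3333, -1.6333)

(4.3333, -1.6333)


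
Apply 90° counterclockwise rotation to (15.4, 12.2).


90° CCW: (x,y) -> (-y, x)
(15.4,12.2) -> (-12.2, 15.4)

(-12.2, 15.4)


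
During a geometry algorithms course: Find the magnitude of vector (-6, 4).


|u| = sqrt((-6)^2 + 4^2) = sqrt(52) = 7.2111

7.2111


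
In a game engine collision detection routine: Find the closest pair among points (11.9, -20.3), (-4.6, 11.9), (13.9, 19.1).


d(P0,P1) = 36.1813, d(P0,P2) = 39.4507, d(P1,P2) = 19.8517
Closest: P1 and P2

Closest pair: (-4.6, 11.9) and (13.9, 19.1), distance = 19.8517


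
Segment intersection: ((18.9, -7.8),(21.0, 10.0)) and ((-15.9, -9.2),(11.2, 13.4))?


Cross products: d1=-748.54, d2=-313.62, d3=616.5, d4=181.58
d1*d2 < 0 and d3*d4 < 0? no

No, they don't intersect


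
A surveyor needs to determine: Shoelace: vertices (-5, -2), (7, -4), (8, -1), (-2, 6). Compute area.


Shoelace sum: ((-5)*(-4) - 7*(-2)) + (7*(-1) - 8*(-4)) + (8*6 - (-2)*(-1)) + ((-2)*(-2) - (-5)*6)
= 139
Area = |139|/2 = 69.5

69.5


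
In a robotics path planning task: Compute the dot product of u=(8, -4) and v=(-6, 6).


u . v = u_x*v_x + u_y*v_y = 8*(-6) + (-4)*6
= (-48) + (-24) = -72

-72


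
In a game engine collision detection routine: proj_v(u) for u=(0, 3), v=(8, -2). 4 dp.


u.v = -6, |v| = sqrt(68) = 8.2462
Scalar projection = u.v / |v| = -6 / sqrt(68) = -0.7276

-0.7276


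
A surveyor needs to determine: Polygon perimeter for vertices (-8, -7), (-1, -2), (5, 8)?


Sides: (-8, -7)->(-1, -2): sqrt(74) = 8.602325, (-1, -2)->(5, 8): sqrt(136) = 11.661904, (5, 8)->(-8, -7): sqrt(394) = 19.849433
Sum = 40.113662
Perimeter = 40.1137

40.1137


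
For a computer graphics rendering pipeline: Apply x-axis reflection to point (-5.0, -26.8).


Reflection over x-axis: (x,y) -> (x,-y)
(-5, -26.8) -> (-5, 26.8)

(-5, 26.8)


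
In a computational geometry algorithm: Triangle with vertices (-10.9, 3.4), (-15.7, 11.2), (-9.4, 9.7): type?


Side lengths squared: AB^2=83.88, BC^2=41.94, CA^2=41.94
Sorted: [41.94, 41.94, 83.88]
By sides: Isosceles, By angles: Right

Isosceles, Right


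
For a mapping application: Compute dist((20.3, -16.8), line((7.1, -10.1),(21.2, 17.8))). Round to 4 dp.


|cross product| = 462.75
|line direction| = sqrt(977.22) = 31.2605
Distance = 462.75/sqrt(977.22) = 14.803

14.803


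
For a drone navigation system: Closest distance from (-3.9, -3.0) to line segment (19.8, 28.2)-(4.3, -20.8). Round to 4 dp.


Project P onto AB: t = 0.7179 (clamped to [0,1])
Closest point on segment: (8.6726, -6.977)
Distance: 13.1866

13.1866


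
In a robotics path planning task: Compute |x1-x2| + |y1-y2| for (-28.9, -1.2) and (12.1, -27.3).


|(-28.9)-12.1| + |(-1.2)-(-27.3)| = 41 + 26.1 = 67.1

67.1


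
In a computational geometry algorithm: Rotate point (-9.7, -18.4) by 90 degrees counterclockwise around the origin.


90° CCW: (x,y) -> (-y, x)
(-9.7,-18.4) -> (18.4, -9.7)

(18.4, -9.7)


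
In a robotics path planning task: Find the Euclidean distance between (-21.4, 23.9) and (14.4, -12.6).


dx=35.8, dy=-36.5
d^2 = 35.8^2 + (-36.5)^2 = 2613.89
d = sqrt(2613.89) = 51.1262

51.1262


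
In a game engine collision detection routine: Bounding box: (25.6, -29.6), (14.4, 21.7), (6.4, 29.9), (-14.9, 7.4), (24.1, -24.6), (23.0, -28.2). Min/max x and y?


x range: [-14.9, 25.6]
y range: [-29.6, 29.9]
Bounding box: (-14.9,-29.6) to (25.6,29.9)

(-14.9,-29.6) to (25.6,29.9)


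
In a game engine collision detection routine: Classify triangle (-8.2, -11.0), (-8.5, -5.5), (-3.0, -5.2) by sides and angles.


Side lengths squared: AB^2=30.34, BC^2=30.34, CA^2=60.68
Sorted: [30.34, 30.34, 60.68]
By sides: Isosceles, By angles: Right

Isosceles, Right


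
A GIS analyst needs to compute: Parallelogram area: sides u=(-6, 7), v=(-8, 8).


|u x v| = |(-6)*8 - 7*(-8)|
= |(-48) - (-56)| = 8

8


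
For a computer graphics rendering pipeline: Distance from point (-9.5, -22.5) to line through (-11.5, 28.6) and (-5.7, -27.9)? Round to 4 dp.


|cross product| = 183.38
|line direction| = sqrt(3225.89) = 56.7969
Distance = 183.38/sqrt(3225.89) = 3.2287

3.2287


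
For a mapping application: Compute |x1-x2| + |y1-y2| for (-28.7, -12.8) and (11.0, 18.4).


|(-28.7)-11| + |(-12.8)-18.4| = 39.7 + 31.2 = 70.9

70.9


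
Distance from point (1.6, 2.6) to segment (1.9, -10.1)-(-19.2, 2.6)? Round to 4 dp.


Project P onto AB: t = 0.2764 (clamped to [0,1])
Closest point on segment: (-3.9315, -6.5901)
Distance: 10.7263

10.7263


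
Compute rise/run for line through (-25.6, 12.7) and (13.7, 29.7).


slope = (y2-y1)/(x2-x1) = (29.7-12.7)/(13.7-(-25.6)) = 17/39.3 = 0.4326

0.4326


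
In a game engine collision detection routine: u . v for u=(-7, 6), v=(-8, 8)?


u . v = u_x*v_x + u_y*v_y = (-7)*(-8) + 6*8
= 56 + 48 = 104

104


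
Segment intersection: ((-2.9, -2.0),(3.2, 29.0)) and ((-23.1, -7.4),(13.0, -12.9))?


Cross products: d1=306.04, d2=1458.69, d3=593.26, d4=-559.39
d1*d2 < 0 and d3*d4 < 0? no

No, they don't intersect


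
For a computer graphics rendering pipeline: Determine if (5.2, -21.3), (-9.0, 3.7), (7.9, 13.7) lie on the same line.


Cross product: ((-9)-5.2)*(13.7-(-21.3)) - (3.7-(-21.3))*(7.9-5.2)
= -564.5

No, not collinear


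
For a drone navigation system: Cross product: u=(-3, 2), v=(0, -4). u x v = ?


u x v = u_x*v_y - u_y*v_x = (-3)*(-4) - 2*0
= 12 - 0 = 12

12


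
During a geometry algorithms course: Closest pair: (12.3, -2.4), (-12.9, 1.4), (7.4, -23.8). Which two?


d(P0,P1) = 25.4849, d(P0,P2) = 21.9538, d(P1,P2) = 32.3594
Closest: P0 and P2

Closest pair: (12.3, -2.4) and (7.4, -23.8), distance = 21.9538


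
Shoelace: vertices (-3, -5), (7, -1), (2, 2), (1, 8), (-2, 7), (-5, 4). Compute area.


Shoelace sum: ((-3)*(-1) - 7*(-5)) + (7*2 - 2*(-1)) + (2*8 - 1*2) + (1*7 - (-2)*8) + ((-2)*4 - (-5)*7) + ((-5)*(-5) - (-3)*4)
= 155
Area = |155|/2 = 77.5

77.5


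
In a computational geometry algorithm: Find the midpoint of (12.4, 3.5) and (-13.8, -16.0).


M = ((12.4+(-13.8))/2, (3.5+(-16))/2)
= (-0.7, -6.25)

(-0.7, -6.25)


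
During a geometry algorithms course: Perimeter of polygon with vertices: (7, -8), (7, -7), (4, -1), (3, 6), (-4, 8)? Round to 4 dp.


Sides: (7, -8)->(7, -7): sqrt(1) = 1, (7, -7)->(4, -1): sqrt(45) = 6.708204, (4, -1)->(3, 6): sqrt(50) = 7.071068, (3, 6)->(-4, 8): sqrt(53) = 7.28011, (-4, 8)->(7, -8): sqrt(377) = 19.416488
Sum = 41.47587
Perimeter = 41.4759

41.4759


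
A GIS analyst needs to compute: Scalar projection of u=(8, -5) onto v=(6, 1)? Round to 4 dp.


u.v = 43, |v| = sqrt(37) = 6.0828
Scalar projection = u.v / |v| = 43 / sqrt(37) = 7.0692

7.0692


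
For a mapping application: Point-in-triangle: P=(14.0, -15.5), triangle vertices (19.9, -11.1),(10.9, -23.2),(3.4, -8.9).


Cross products: AB x AP = -31.79, BC x BP = -102.08, CA x CP = -85.58
All same sign? yes

Yes, inside


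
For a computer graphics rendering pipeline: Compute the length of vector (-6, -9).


|u| = sqrt((-6)^2 + (-9)^2) = sqrt(117) = 10.8167

10.8167


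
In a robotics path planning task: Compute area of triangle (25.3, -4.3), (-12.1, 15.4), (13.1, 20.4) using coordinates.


Area = |x_A(y_B-y_C) + x_B(y_C-y_A) + x_C(y_A-y_B)|/2
= |(-126.5) + (-298.87) + (-258.07)|/2
= 683.44/2 = 341.72

341.72


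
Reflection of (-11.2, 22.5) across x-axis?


Reflection over x-axis: (x,y) -> (x,-y)
(-11.2, 22.5) -> (-11.2, -22.5)

(-11.2, -22.5)


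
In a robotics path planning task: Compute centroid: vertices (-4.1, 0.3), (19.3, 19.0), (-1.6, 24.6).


Centroid = ((x_A+x_B+x_C)/3, (y_A+y_B+y_C)/3)
= (((-4.1)+19.3+(-1.6))/3, (0.3+19+24.6)/3)
= (4.5333, 14.6333)

(4.5333, 14.6333)


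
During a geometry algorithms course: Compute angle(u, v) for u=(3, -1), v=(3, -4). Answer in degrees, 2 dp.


u.v = 13, |u| = sqrt(10) = 3.1623, |v| = sqrt(25) = 5
cos(theta) = u.v/(|u||v|) = 13/sqrt(250) = 0.822192
theta = acos(0.822192) = 34.7 degrees

34.7 degrees


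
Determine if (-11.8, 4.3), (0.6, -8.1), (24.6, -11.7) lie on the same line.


Cross product: (0.6-(-11.8))*((-11.7)-4.3) - ((-8.1)-4.3)*(24.6-(-11.8))
= 252.96

No, not collinear


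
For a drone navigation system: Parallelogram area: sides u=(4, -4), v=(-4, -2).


|u x v| = |4*(-2) - (-4)*(-4)|
= |(-8) - 16| = 24

24


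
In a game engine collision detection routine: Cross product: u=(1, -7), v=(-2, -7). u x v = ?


u x v = u_x*v_y - u_y*v_x = 1*(-7) - (-7)*(-2)
= (-7) - 14 = -21

-21


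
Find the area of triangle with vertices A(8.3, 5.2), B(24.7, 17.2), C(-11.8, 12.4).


Area = |x_A(y_B-y_C) + x_B(y_C-y_A) + x_C(y_A-y_B)|/2
= |39.84 + 177.84 + 141.6|/2
= 359.28/2 = 179.64

179.64


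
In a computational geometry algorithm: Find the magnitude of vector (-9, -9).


|u| = sqrt((-9)^2 + (-9)^2) = sqrt(162) = 12.7279

12.7279


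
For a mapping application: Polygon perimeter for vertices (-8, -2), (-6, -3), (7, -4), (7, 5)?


Sides: (-8, -2)->(-6, -3): sqrt(5) = 2.236068, (-6, -3)->(7, -4): sqrt(170) = 13.038405, (7, -4)->(7, 5): sqrt(81) = 9, (7, 5)->(-8, -2): sqrt(274) = 16.552945
Sum = 40.827418
Perimeter = 40.8274

40.8274


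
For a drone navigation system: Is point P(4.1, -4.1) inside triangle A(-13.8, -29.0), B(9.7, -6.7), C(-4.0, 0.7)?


Cross products: AB x AP = 185.98, BC x BP = 5.82, CA x CP = 287.61
All same sign? yes

Yes, inside


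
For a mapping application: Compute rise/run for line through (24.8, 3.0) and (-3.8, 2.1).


slope = (y2-y1)/(x2-x1) = (2.1-3)/((-3.8)-24.8) = (-0.9)/(-28.6) = 0.0315

0.0315


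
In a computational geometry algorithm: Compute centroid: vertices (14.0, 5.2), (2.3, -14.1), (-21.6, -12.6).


Centroid = ((x_A+x_B+x_C)/3, (y_A+y_B+y_C)/3)
= ((14+2.3+(-21.6))/3, (5.2+(-14.1)+(-12.6))/3)
= (-1.7667, -7.1667)

(-1.7667, -7.1667)


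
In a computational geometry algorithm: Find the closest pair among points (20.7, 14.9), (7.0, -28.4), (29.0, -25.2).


d(P0,P1) = 45.4156, d(P0,P2) = 40.95, d(P1,P2) = 22.2315
Closest: P1 and P2

Closest pair: (7.0, -28.4) and (29.0, -25.2), distance = 22.2315


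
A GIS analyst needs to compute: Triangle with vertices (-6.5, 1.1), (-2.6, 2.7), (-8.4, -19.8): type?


Side lengths squared: AB^2=17.77, BC^2=539.89, CA^2=440.42
Sorted: [17.77, 440.42, 539.89]
By sides: Scalene, By angles: Obtuse

Scalene, Obtuse


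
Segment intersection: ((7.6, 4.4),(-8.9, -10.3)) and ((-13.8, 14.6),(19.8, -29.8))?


Cross products: d1=607.44, d2=-619.08, d3=-482.88, d4=743.64
d1*d2 < 0 and d3*d4 < 0? yes

Yes, they intersect


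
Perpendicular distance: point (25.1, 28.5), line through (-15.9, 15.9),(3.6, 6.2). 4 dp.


|cross product| = 643.4
|line direction| = sqrt(474.34) = 21.7793
Distance = 643.4/sqrt(474.34) = 29.5417

29.5417


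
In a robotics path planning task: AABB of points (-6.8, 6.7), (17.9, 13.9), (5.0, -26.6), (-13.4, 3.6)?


x range: [-13.4, 17.9]
y range: [-26.6, 13.9]
Bounding box: (-13.4,-26.6) to (17.9,13.9)

(-13.4,-26.6) to (17.9,13.9)


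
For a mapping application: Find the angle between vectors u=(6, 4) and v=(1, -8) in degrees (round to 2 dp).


u.v = -26, |u| = sqrt(52) = 7.2111, |v| = sqrt(65) = 8.0623
cos(theta) = u.v/(|u||v|) = -26/sqrt(3380) = -0.447214
theta = acos(-0.447214) = 116.57 degrees

116.57 degrees


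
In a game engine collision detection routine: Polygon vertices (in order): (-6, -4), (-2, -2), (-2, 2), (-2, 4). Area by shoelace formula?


Shoelace sum: ((-6)*(-2) - (-2)*(-4)) + ((-2)*2 - (-2)*(-2)) + ((-2)*4 - (-2)*2) + ((-2)*(-4) - (-6)*4)
= 24
Area = |24|/2 = 12

12


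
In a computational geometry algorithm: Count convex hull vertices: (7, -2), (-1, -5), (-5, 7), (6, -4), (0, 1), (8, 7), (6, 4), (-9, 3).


Convex hull vertices (CCW): (-9, 3), (-1, -5), (6, -4), (7, -2), (8, 7), (-5, 7)
Count = 6

6


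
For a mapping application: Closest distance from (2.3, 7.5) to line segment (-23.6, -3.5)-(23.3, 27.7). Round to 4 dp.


Project P onto AB: t = 0.491 (clamped to [0,1])
Closest point on segment: (-0.573, 11.8186)
Distance: 5.1869

5.1869


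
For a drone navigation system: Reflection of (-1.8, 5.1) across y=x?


Reflection over y=x: (x,y) -> (y,x)
(-1.8, 5.1) -> (5.1, -1.8)

(5.1, -1.8)


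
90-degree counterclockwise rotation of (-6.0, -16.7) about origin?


90° CCW: (x,y) -> (-y, x)
(-6,-16.7) -> (16.7, -6)

(16.7, -6)


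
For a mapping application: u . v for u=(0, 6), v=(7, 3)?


u . v = u_x*v_x + u_y*v_y = 0*7 + 6*3
= 0 + 18 = 18

18


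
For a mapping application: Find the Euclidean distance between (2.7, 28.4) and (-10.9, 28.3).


dx=-13.6, dy=-0.1
d^2 = (-13.6)^2 + (-0.1)^2 = 184.97
d = sqrt(184.97) = 13.6004

13.6004


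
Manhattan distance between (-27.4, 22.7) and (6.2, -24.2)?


|(-27.4)-6.2| + |22.7-(-24.2)| = 33.6 + 46.9 = 80.5

80.5


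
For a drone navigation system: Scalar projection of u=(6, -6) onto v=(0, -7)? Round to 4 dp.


u.v = 42, |v| = sqrt(49) = 7
Scalar projection = u.v / |v| = 42 / sqrt(49) = 6

6


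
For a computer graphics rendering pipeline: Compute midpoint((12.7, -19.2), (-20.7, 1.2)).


M = ((12.7+(-20.7))/2, ((-19.2)+1.2)/2)
= (-4, -9)

(-4, -9)


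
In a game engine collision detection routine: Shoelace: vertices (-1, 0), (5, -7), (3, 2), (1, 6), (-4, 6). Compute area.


Shoelace sum: ((-1)*(-7) - 5*0) + (5*2 - 3*(-7)) + (3*6 - 1*2) + (1*6 - (-4)*6) + ((-4)*0 - (-1)*6)
= 90
Area = |90|/2 = 45

45


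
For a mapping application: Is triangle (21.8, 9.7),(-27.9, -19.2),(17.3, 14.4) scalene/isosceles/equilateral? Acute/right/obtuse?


Side lengths squared: AB^2=3305.3, BC^2=3172, CA^2=42.34
Sorted: [42.34, 3172, 3305.3]
By sides: Scalene, By angles: Obtuse

Scalene, Obtuse


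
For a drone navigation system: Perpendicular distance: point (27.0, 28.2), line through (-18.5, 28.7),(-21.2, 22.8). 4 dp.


|cross product| = 269.8
|line direction| = sqrt(42.1) = 6.4885
Distance = 269.8/sqrt(42.1) = 41.5816

41.5816


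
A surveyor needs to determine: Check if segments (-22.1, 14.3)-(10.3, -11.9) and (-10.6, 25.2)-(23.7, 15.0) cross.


Cross products: d1=-491.17, d2=-1059.35, d3=654.46, d4=1222.64
d1*d2 < 0 and d3*d4 < 0? no

No, they don't intersect


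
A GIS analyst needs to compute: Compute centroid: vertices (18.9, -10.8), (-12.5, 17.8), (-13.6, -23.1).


Centroid = ((x_A+x_B+x_C)/3, (y_A+y_B+y_C)/3)
= ((18.9+(-12.5)+(-13.6))/3, ((-10.8)+17.8+(-23.1))/3)
= (-2.4, -5.3667)

(-2.4, -5.3667)


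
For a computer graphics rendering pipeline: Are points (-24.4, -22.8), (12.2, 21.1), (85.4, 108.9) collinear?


Cross product: (12.2-(-24.4))*(108.9-(-22.8)) - (21.1-(-22.8))*(85.4-(-24.4))
= 0

Yes, collinear


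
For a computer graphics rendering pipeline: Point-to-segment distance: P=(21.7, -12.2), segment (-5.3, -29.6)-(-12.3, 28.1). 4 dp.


Project P onto AB: t = 0.2412 (clamped to [0,1])
Closest point on segment: (-6.9887, -15.6804)
Distance: 28.899

28.899


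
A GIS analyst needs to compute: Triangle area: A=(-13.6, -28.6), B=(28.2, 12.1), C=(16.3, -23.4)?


Area = |x_A(y_B-y_C) + x_B(y_C-y_A) + x_C(y_A-y_B)|/2
= |(-482.8) + 146.64 + (-663.41)|/2
= 999.57/2 = 499.785

499.785


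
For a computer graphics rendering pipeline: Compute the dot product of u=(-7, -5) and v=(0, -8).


u . v = u_x*v_x + u_y*v_y = (-7)*0 + (-5)*(-8)
= 0 + 40 = 40

40


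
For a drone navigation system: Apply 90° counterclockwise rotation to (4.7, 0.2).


90° CCW: (x,y) -> (-y, x)
(4.7,0.2) -> (-0.2, 4.7)

(-0.2, 4.7)


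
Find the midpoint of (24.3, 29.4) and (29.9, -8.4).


M = ((24.3+29.9)/2, (29.4+(-8.4))/2)
= (27.1, 10.5)

(27.1, 10.5)


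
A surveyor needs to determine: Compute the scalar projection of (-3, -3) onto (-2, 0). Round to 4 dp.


u.v = 6, |v| = sqrt(4) = 2
Scalar projection = u.v / |v| = 6 / sqrt(4) = 3

3


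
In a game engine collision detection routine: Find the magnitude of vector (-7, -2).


|u| = sqrt((-7)^2 + (-2)^2) = sqrt(53) = 7.2801

7.2801


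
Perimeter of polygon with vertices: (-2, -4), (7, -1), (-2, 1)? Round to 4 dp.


Sides: (-2, -4)->(7, -1): sqrt(90) = 9.486833, (7, -1)->(-2, 1): sqrt(85) = 9.219544, (-2, 1)->(-2, -4): sqrt(25) = 5
Sum = 23.706377
Perimeter = 23.7064

23.7064


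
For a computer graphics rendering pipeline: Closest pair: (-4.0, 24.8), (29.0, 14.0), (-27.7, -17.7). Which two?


d(P0,P1) = 34.7223, d(P0,P2) = 48.6615, d(P1,P2) = 64.9598
Closest: P0 and P1

Closest pair: (-4.0, 24.8) and (29.0, 14.0), distance = 34.7223


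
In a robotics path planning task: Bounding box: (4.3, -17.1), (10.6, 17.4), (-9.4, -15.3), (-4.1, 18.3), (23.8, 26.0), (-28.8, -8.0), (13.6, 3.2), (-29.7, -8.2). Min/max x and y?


x range: [-29.7, 23.8]
y range: [-17.1, 26]
Bounding box: (-29.7,-17.1) to (23.8,26)

(-29.7,-17.1) to (23.8,26)


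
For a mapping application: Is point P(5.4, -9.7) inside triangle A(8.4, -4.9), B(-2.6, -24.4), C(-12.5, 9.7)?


Cross products: AB x AP = -5.7, BC x BP = -418.33, CA x CP = -144.12
All same sign? yes

Yes, inside


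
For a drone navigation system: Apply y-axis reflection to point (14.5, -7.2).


Reflection over y-axis: (x,y) -> (-x,y)
(14.5, -7.2) -> (-14.5, -7.2)

(-14.5, -7.2)


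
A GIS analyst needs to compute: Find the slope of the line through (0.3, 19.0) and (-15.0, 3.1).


slope = (y2-y1)/(x2-x1) = (3.1-19)/((-15)-0.3) = (-15.9)/(-15.3) = 1.0392

1.0392


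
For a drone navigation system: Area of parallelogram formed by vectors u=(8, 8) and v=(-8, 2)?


|u x v| = |8*2 - 8*(-8)|
= |16 - (-64)| = 80

80


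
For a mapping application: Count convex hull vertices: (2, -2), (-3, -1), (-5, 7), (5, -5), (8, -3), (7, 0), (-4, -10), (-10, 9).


Convex hull vertices (CCW): (-10, 9), (-4, -10), (5, -5), (8, -3), (7, 0), (-5, 7)
Count = 6

6


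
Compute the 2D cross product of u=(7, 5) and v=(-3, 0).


u x v = u_x*v_y - u_y*v_x = 7*0 - 5*(-3)
= 0 - (-15) = 15

15


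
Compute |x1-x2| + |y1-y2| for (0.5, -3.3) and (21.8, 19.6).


|0.5-21.8| + |(-3.3)-19.6| = 21.3 + 22.9 = 44.2

44.2


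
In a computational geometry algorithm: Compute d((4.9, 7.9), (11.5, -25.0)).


dx=6.6, dy=-32.9
d^2 = 6.6^2 + (-32.9)^2 = 1125.97
d = sqrt(1125.97) = 33.5555

33.5555


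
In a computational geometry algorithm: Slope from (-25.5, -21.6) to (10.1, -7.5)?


slope = (y2-y1)/(x2-x1) = ((-7.5)-(-21.6))/(10.1-(-25.5)) = 14.1/35.6 = 0.3961

0.3961


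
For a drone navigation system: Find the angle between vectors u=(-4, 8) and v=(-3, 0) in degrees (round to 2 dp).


u.v = 12, |u| = sqrt(80) = 8.9443, |v| = sqrt(9) = 3
cos(theta) = u.v/(|u||v|) = 12/sqrt(720) = 0.447214
theta = acos(0.447214) = 63.43 degrees

63.43 degrees


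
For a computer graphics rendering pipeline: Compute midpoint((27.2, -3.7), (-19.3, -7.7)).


M = ((27.2+(-19.3))/2, ((-3.7)+(-7.7))/2)
= (3.95, -5.7)

(3.95, -5.7)


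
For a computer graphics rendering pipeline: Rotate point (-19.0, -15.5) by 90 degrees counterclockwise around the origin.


90° CCW: (x,y) -> (-y, x)
(-19,-15.5) -> (15.5, -19)

(15.5, -19)


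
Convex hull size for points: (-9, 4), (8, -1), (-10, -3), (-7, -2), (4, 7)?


Convex hull vertices (CCW): (-10, -3), (8, -1), (4, 7), (-9, 4)
Count = 4

4


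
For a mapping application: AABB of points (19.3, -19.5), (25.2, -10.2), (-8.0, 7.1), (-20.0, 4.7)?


x range: [-20, 25.2]
y range: [-19.5, 7.1]
Bounding box: (-20,-19.5) to (25.2,7.1)

(-20,-19.5) to (25.2,7.1)


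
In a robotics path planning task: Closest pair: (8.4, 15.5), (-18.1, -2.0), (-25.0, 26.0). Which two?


d(P0,P1) = 31.7569, d(P0,P2) = 35.0116, d(P1,P2) = 28.8376
Closest: P1 and P2

Closest pair: (-18.1, -2.0) and (-25.0, 26.0), distance = 28.8376


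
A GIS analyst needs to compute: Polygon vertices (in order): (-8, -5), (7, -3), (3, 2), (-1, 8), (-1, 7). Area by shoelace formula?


Shoelace sum: ((-8)*(-3) - 7*(-5)) + (7*2 - 3*(-3)) + (3*8 - (-1)*2) + ((-1)*7 - (-1)*8) + ((-1)*(-5) - (-8)*7)
= 170
Area = |170|/2 = 85

85


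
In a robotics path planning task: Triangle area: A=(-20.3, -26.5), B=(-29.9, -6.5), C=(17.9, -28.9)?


Area = |x_A(y_B-y_C) + x_B(y_C-y_A) + x_C(y_A-y_B)|/2
= |(-454.72) + 71.76 + (-358)|/2
= 740.96/2 = 370.48

370.48


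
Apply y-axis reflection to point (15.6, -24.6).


Reflection over y-axis: (x,y) -> (-x,y)
(15.6, -24.6) -> (-15.6, -24.6)

(-15.6, -24.6)


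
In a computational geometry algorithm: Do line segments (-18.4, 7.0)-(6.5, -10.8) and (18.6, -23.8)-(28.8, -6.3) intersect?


Cross products: d1=961.66, d2=344.35, d3=-108.32, d4=508.99
d1*d2 < 0 and d3*d4 < 0? no

No, they don't intersect


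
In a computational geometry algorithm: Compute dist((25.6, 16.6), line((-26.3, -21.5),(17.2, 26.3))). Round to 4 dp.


|cross product| = 823.47
|line direction| = sqrt(4177.09) = 64.6304
Distance = 823.47/sqrt(4177.09) = 12.7412

12.7412


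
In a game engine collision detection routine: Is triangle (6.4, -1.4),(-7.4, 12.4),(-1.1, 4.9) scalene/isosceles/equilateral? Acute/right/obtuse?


Side lengths squared: AB^2=380.88, BC^2=95.94, CA^2=95.94
Sorted: [95.94, 95.94, 380.88]
By sides: Isosceles, By angles: Obtuse

Isosceles, Obtuse


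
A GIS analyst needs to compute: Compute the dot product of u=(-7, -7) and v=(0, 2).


u . v = u_x*v_x + u_y*v_y = (-7)*0 + (-7)*2
= 0 + (-14) = -14

-14


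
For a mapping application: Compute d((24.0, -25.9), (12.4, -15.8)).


dx=-11.6, dy=10.1
d^2 = (-11.6)^2 + 10.1^2 = 236.57
d = sqrt(236.57) = 15.3808

15.3808


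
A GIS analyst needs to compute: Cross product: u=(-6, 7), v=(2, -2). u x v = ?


u x v = u_x*v_y - u_y*v_x = (-6)*(-2) - 7*2
= 12 - 14 = -2

-2


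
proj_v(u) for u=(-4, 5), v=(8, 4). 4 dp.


u.v = -12, |v| = sqrt(80) = 8.9443
Scalar projection = u.v / |v| = -12 / sqrt(80) = -1.3416

-1.3416


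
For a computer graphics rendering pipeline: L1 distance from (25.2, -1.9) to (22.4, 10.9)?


|25.2-22.4| + |(-1.9)-10.9| = 2.8 + 12.8 = 15.6

15.6


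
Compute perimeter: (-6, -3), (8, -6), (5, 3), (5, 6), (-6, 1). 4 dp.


Sides: (-6, -3)->(8, -6): sqrt(205) = 14.317821, (8, -6)->(5, 3): sqrt(90) = 9.486833, (5, 3)->(5, 6): sqrt(9) = 3, (5, 6)->(-6, 1): sqrt(146) = 12.083046, (-6, 1)->(-6, -3): sqrt(16) = 4
Sum = 42.8877
Perimeter = 42.8877

42.8877


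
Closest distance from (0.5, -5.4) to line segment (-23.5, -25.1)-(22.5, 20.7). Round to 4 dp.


Project P onto AB: t = 0.4761 (clamped to [0,1])
Closest point on segment: (-1.5978, -3.293)
Distance: 2.9732

2.9732


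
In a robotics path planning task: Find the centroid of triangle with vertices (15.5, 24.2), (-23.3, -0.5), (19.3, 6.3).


Centroid = ((x_A+x_B+x_C)/3, (y_A+y_B+y_C)/3)
= ((15.5+(-23.3)+19.3)/3, (24.2+(-0.5)+6.3)/3)
= (3.8333, 10)

(3.8333, 10)


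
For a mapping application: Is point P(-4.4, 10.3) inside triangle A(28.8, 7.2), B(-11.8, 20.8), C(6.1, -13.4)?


Cross products: AB x AP = 325.66, BC x BP = 65.13, CA x CP = 754.29
All same sign? yes

Yes, inside


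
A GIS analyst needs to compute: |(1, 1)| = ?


|u| = sqrt(1^2 + 1^2) = sqrt(2) = 1.4142

1.4142


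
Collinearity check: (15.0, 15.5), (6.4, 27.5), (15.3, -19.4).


Cross product: (6.4-15)*((-19.4)-15.5) - (27.5-15.5)*(15.3-15)
= 296.54

No, not collinear


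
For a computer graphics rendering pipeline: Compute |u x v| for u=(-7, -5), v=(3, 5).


|u x v| = |(-7)*5 - (-5)*3|
= |(-35) - (-15)| = 20

20


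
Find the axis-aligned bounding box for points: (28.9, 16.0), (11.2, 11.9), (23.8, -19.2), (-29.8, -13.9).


x range: [-29.8, 28.9]
y range: [-19.2, 16]
Bounding box: (-29.8,-19.2) to (28.9,16)

(-29.8,-19.2) to (28.9,16)


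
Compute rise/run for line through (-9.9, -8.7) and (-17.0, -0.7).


slope = (y2-y1)/(x2-x1) = ((-0.7)-(-8.7))/((-17)-(-9.9)) = 8/(-7.1) = -1.1268

-1.1268


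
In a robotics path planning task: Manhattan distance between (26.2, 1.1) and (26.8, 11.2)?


|26.2-26.8| + |1.1-11.2| = 0.6 + 10.1 = 10.7

10.7


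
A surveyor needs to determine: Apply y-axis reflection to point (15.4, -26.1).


Reflection over y-axis: (x,y) -> (-x,y)
(15.4, -26.1) -> (-15.4, -26.1)

(-15.4, -26.1)


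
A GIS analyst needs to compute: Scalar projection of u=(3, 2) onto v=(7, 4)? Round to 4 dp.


u.v = 29, |v| = sqrt(65) = 8.0623
Scalar projection = u.v / |v| = 29 / sqrt(65) = 3.597

3.597


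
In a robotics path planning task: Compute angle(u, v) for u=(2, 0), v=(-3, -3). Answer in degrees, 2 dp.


u.v = -6, |u| = sqrt(4) = 2, |v| = sqrt(18) = 4.2426
cos(theta) = u.v/(|u||v|) = -6/sqrt(72) = -0.707107
theta = acos(-0.707107) = 135 degrees

135 degrees


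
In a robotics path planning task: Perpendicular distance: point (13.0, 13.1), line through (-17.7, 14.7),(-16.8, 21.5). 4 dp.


|cross product| = 210.2
|line direction| = sqrt(47.05) = 6.8593
Distance = 210.2/sqrt(47.05) = 30.6445

30.6445


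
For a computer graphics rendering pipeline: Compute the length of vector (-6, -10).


|u| = sqrt((-6)^2 + (-10)^2) = sqrt(136) = 11.6619

11.6619
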